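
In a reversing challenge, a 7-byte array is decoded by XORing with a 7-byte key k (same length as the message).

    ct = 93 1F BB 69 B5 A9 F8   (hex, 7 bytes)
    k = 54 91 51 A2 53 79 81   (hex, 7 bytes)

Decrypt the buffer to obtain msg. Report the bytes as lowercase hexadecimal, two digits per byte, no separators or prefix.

XOR is its own inverse, so applying the key byte-wise gives the result directly.
93 XOR 54 = c7
1f XOR 91 = 8e
bb XOR 51 = ea
69 XOR a2 = cb
b5 XOR 53 = e6
a9 XOR 79 = d0
f8 XOR 81 = 79

c78eeacbe6d079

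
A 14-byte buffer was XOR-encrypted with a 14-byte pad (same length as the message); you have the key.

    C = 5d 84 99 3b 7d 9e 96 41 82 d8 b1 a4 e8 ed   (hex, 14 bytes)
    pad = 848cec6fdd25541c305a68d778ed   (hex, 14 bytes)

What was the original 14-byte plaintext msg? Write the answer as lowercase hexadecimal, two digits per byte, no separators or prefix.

d9087554a0bbc25db282d9739000

XOR is its own inverse, so applying the key byte-wise gives the result directly.
5d XOR 84 = d9
84 XOR 8c = 08
99 XOR ec = 75
3b XOR 6f = 54
7d XOR dd = a0
9e XOR 25 = bb
96 XOR 54 = c2
41 XOR 1c = 5d
82 XOR 30 = b2
d8 XOR 5a = 82
b1 XOR 68 = d9
a4 XOR d7 = 73
e8 XOR 78 = 90
ed XOR ed = 00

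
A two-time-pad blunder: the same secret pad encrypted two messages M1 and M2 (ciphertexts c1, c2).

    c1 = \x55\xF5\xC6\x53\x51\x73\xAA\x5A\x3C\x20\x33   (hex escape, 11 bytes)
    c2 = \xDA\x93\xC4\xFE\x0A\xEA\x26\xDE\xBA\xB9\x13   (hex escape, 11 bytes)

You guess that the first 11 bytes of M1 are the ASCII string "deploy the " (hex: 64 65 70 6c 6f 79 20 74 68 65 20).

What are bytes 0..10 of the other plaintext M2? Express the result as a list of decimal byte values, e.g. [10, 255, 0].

[235, 3, 114, 193, 52, 224, 172, 240, 238, 252, 0]

First, c1 ⊕ c2 = (M1 ⊕ K) ⊕ (M2 ⊕ K) = M1 ⊕ M2, so the key drops out. Then M2 = (M1 ⊕ M2) ⊕ M1 over the first 11 bytes.
byte 0: (55 ^ da) ^ 64 = 8f ^ 64 = eb
byte 1: (f5 ^ 93) ^ 65 = 66 ^ 65 = 03
byte 2: (c6 ^ c4) ^ 70 = 02 ^ 70 = 72
byte 3: (53 ^ fe) ^ 6c = ad ^ 6c = c1
byte 4: (51 ^ 0a) ^ 6f = 5b ^ 6f = 34
byte 5: (73 ^ ea) ^ 79 = 99 ^ 79 = e0
byte 6: (aa ^ 26) ^ 20 = 8c ^ 20 = ac
byte 7: (5a ^ de) ^ 74 = 84 ^ 74 = f0
byte 8: (3c ^ ba) ^ 68 = 86 ^ 68 = ee
byte 9: (20 ^ b9) ^ 65 = 99 ^ 65 = fc
byte 10: (33 ^ 13) ^ 20 = 20 ^ 20 = 00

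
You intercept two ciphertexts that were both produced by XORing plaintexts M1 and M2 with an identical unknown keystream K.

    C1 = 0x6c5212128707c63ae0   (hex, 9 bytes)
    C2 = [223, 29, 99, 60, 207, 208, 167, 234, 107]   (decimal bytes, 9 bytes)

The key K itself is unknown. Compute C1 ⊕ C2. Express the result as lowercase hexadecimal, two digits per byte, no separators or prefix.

b34f712e48d761d08b

C1 ⊕ C2 = (M1 ⊕ K) ⊕ (M2 ⊕ K) = M1 ⊕ M2 — the shared key cancels under XOR.
byte 0: 6c ^ df = b3
byte 1: 52 ^ 1d = 4f
byte 2: 12 ^ 63 = 71
byte 3: 12 ^ 3c = 2e
byte 4: 87 ^ cf = 48
byte 5: 07 ^ d0 = d7
byte 6: c6 ^ a7 = 61
byte 7: 3a ^ ea = d0
byte 8: e0 ^ 6b = 8b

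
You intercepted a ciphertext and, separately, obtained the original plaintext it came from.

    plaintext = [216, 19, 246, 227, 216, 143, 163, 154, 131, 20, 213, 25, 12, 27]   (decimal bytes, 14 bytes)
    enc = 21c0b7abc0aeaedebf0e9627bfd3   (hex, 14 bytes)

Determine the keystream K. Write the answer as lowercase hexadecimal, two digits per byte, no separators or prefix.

f9d3414818210d443c1a433eb3c8

Since enc = plaintext ⊕ K, XORing both sides with plaintext gives K = plaintext ⊕ enc.
216 xor  33 = 249
 19 xor 192 = 211
246 xor 183 =  65
227 xor 171 =  72
216 xor 192 =  24
143 xor 174 =  33
163 xor 174 =  13
154 xor 222 =  68
131 xor 191 =  60
 20 xor  14 =  26
213 xor 150 =  67
 25 xor  39 =  62
 12 xor 191 = 179
 27 xor 211 = 200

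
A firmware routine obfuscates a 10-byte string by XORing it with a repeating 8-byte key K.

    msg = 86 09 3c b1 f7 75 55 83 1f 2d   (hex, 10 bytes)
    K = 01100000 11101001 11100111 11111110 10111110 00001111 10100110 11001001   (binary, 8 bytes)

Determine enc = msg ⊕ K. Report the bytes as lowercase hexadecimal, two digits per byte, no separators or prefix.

The 8-byte key repeats, so the effective keystream is 60 e9 e7 fe be 0f a6 c9 60 e9.
byte 0: 86 ⊕ 60 = e6
byte 1: 09 ⊕ e9 = e0
byte 2: 3c ⊕ e7 = db
byte 3: b1 ⊕ fe = 4f
byte 4: f7 ⊕ be = 49
byte 5: 75 ⊕ 0f = 7a
byte 6: 55 ⊕ a6 = f3
byte 7: 83 ⊕ c9 = 4a
byte 8: 1f ⊕ 60 = 7f
byte 9: 2d ⊕ e9 = c4

e6e0db4f497af34a7fc4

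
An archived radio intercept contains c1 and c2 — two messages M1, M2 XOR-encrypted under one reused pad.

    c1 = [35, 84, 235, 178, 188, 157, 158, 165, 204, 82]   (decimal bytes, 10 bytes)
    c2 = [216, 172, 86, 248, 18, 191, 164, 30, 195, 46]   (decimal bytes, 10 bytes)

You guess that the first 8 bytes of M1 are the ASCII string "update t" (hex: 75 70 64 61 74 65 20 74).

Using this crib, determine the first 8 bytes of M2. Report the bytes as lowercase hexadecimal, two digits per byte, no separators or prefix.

First, c1 ⊕ c2 = (M1 ⊕ K) ⊕ (M2 ⊕ K) = M1 ⊕ M2, so the key drops out. Then M2 = (M1 ⊕ M2) ⊕ M1 over the first 8 bytes.
byte 0: (23 ⊕ d8) ⊕ 75 = fb ⊕ 75 = 8e
byte 1: (54 ⊕ ac) ⊕ 70 = f8 ⊕ 70 = 88
byte 2: (eb ⊕ 56) ⊕ 64 = bd ⊕ 64 = d9
byte 3: (b2 ⊕ f8) ⊕ 61 = 4a ⊕ 61 = 2b
byte 4: (bc ⊕ 12) ⊕ 74 = ae ⊕ 74 = da
byte 5: (9d ⊕ bf) ⊕ 65 = 22 ⊕ 65 = 47
byte 6: (9e ⊕ a4) ⊕ 20 = 3a ⊕ 20 = 1a
byte 7: (a5 ⊕ 1e) ⊕ 74 = bb ⊕ 74 = cf

8e88d92bda471acf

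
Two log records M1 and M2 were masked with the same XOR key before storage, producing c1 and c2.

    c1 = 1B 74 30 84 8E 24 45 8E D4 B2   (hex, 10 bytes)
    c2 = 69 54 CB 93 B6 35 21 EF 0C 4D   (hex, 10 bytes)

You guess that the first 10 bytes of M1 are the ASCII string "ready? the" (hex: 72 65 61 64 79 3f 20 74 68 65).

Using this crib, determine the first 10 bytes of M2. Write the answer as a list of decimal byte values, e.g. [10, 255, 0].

First, c1 ⊕ c2 = (M1 ⊕ K) ⊕ (M2 ⊕ K) = M1 ⊕ M2, so the key drops out. Then M2 = (M1 ⊕ M2) ⊕ M1 over the first 10 bytes.
byte 0: (1b ⊕ 69) ⊕ 72 = 72 ⊕ 72 = 00
byte 1: (74 ⊕ 54) ⊕ 65 = 20 ⊕ 65 = 45
byte 2: (30 ⊕ cb) ⊕ 61 = fb ⊕ 61 = 9a
byte 3: (84 ⊕ 93) ⊕ 64 = 17 ⊕ 64 = 73
byte 4: (8e ⊕ b6) ⊕ 79 = 38 ⊕ 79 = 41
byte 5: (24 ⊕ 35) ⊕ 3f = 11 ⊕ 3f = 2e
byte 6: (45 ⊕ 21) ⊕ 20 = 64 ⊕ 20 = 44
byte 7: (8e ⊕ ef) ⊕ 74 = 61 ⊕ 74 = 15
byte 8: (d4 ⊕ 0c) ⊕ 68 = d8 ⊕ 68 = b0
byte 9: (b2 ⊕ 4d) ⊕ 65 = ff ⊕ 65 = 9a

[0, 69, 154, 115, 65, 46, 68, 21, 176, 154]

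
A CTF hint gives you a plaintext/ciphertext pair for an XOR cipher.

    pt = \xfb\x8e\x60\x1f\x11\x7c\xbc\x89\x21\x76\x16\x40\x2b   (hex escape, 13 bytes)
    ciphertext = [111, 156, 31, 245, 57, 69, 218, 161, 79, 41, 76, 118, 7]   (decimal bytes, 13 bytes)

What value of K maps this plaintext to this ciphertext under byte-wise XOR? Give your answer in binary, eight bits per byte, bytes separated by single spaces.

Since ciphertext = pt ⊕ K, XORing both sides with pt gives K = pt ⊕ ciphertext.
251 XOR 111 = 148
142 XOR 156 =  18
 96 XOR  31 = 127
 31 XOR 245 = 234
 17 XOR  57 =  40
124 XOR  69 =  57
188 XOR 218 = 102
137 XOR 161 =  40
 33 XOR  79 = 110
118 XOR  41 =  95
 22 XOR  76 =  90
 64 XOR 118 =  54
 43 XOR   7 =  44

10010100 00010010 01111111 11101010 00101000 00111001 01100110 00101000 01101110 01011111 01011010 00110110 00101100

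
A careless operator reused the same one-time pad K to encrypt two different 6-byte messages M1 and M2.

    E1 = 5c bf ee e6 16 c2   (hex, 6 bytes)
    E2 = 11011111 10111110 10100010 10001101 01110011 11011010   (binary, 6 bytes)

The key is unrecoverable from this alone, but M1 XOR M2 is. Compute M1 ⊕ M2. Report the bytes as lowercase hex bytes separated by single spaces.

83 01 4c 6b 65 18

E1 ⊕ E2 = (M1 ⊕ K) ⊕ (M2 ⊕ K) = M1 ⊕ M2 — the shared key cancels under XOR.
byte 0: 01011100 ^ 11011111 = 10000011
byte 1: 10111111 ^ 10111110 = 00000001
byte 2: 11101110 ^ 10100010 = 01001100
byte 3: 11100110 ^ 10001101 = 01101011
byte 4: 00010110 ^ 01110011 = 01100101
byte 5: 11000010 ^ 11011010 = 00011000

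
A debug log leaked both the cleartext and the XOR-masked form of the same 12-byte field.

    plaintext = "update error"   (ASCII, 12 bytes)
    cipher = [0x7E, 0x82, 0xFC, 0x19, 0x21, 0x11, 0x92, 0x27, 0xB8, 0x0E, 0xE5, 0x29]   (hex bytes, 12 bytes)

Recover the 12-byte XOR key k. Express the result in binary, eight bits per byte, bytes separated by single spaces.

Since cipher = plaintext ⊕ k, XORing both sides with plaintext gives k = plaintext ⊕ cipher.
117 ^ 126 =  11
112 ^ 130 = 242
100 ^ 252 = 152
 97 ^  25 = 120
116 ^  33 =  85
101 ^  17 = 116
 32 ^ 146 = 178
101 ^  39 =  66
114 ^ 184 = 202
114 ^  14 = 124
111 ^ 229 = 138
114 ^  41 =  91

00001011 11110010 10011000 01111000 01010101 01110100 10110010 01000010 11001010 01111100 10001010 01011011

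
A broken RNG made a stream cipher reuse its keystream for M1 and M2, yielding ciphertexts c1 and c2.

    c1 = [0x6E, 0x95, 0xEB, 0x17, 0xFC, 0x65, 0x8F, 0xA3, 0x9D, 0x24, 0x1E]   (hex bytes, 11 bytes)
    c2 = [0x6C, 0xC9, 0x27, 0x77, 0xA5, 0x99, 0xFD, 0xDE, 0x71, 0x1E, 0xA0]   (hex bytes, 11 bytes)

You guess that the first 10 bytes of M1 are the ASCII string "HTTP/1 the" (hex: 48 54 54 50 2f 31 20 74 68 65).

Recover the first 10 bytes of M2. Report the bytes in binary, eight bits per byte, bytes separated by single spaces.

01001010 00001000 10011000 00110000 01110110 11001101 01010010 00001001 10000100 01011111

First, c1 ⊕ c2 = (M1 ⊕ K) ⊕ (M2 ⊕ K) = M1 ⊕ M2, so the key drops out. Then M2 = (M1 ⊕ M2) ⊕ M1 over the first 10 bytes.
byte 0: (6e XOR 6c) XOR 48 = 02 XOR 48 = 4a
byte 1: (95 XOR c9) XOR 54 = 5c XOR 54 = 08
byte 2: (eb XOR 27) XOR 54 = cc XOR 54 = 98
byte 3: (17 XOR 77) XOR 50 = 60 XOR 50 = 30
byte 4: (fc XOR a5) XOR 2f = 59 XOR 2f = 76
byte 5: (65 XOR 99) XOR 31 = fc XOR 31 = cd
byte 6: (8f XOR fd) XOR 20 = 72 XOR 20 = 52
byte 7: (a3 XOR de) XOR 74 = 7d XOR 74 = 09
byte 8: (9d XOR 71) XOR 68 = ec XOR 68 = 84
byte 9: (24 XOR 1e) XOR 65 = 3a XOR 65 = 5f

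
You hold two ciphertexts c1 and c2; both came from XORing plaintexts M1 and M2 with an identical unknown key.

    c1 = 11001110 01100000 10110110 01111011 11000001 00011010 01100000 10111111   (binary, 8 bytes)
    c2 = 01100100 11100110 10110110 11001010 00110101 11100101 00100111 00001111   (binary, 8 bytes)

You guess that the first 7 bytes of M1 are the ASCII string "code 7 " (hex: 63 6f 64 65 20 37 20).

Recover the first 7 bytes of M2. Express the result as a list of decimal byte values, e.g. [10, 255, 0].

[201, 233, 100, 212, 212, 200, 103]

First, c1 ⊕ c2 = (M1 ⊕ K) ⊕ (M2 ⊕ K) = M1 ⊕ M2, so the key drops out. Then M2 = (M1 ⊕ M2) ⊕ M1 over the first 7 bytes.
byte 0: (ce xor 64) xor 63 = aa xor 63 = c9
byte 1: (60 xor e6) xor 6f = 86 xor 6f = e9
byte 2: (b6 xor b6) xor 64 = 00 xor 64 = 64
byte 3: (7b xor ca) xor 65 = b1 xor 65 = d4
byte 4: (c1 xor 35) xor 20 = f4 xor 20 = d4
byte 5: (1a xor e5) xor 37 = ff xor 37 = c8
byte 6: (60 xor 27) xor 20 = 47 xor 20 = 67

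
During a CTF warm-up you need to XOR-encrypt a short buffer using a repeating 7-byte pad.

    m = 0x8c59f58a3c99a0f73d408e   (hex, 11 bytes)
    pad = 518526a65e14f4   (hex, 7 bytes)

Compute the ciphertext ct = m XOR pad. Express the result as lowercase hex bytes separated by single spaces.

The 7-byte key repeats, so the effective keystream is 51 85 26 a6 5e 14 f4 51 85 26 a6.
byte 0: 10001100 xor 01010001 = 11011101
byte 1: 01011001 xor 10000101 = 11011100
byte 2: 11110101 xor 00100110 = 11010011
byte 3: 10001010 xor 10100110 = 00101100
byte 4: 00111100 xor 01011110 = 01100010
byte 5: 10011001 xor 00010100 = 10001101
byte 6: 10100000 xor 11110100 = 01010100
byte 7: 11110111 xor 01010001 = 10100110
byte 8: 00111101 xor 10000101 = 10111000
byte 9: 01000000 xor 00100110 = 01100110
byte 10: 10001110 xor 10100110 = 00101000

dd dc d3 2c 62 8d 54 a6 b8 66 28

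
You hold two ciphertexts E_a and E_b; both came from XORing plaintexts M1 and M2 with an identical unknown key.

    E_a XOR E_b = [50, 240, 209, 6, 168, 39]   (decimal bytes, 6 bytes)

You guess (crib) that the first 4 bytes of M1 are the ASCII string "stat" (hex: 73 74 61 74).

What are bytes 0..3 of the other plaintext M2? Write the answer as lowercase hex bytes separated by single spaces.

Since E_a ⊕ E_b = M1 ⊕ M2, XORing with the guessed M1 bytes yields the corresponding M2 bytes: M2 = (E_a ⊕ E_b) ⊕ M1.
byte 0: 32 ⊕ 73 = 41
byte 1: f0 ⊕ 74 = 84
byte 2: d1 ⊕ 61 = b0
byte 3: 06 ⊕ 74 = 72

41 84 b0 72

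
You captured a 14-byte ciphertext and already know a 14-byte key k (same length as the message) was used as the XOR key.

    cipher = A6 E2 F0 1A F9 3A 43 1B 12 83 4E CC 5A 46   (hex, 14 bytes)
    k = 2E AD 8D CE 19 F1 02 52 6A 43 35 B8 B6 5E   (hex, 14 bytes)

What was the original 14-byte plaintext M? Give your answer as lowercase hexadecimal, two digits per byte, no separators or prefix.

byte 0: a6 XOR 2e = 88
byte 1: e2 XOR ad = 4f
byte 2: f0 XOR 8d = 7d
byte 3: 1a XOR ce = d4
byte 4: f9 XOR 19 = e0
byte 5: 3a XOR f1 = cb
byte 6: 43 XOR 02 = 41
byte 7: 1b XOR 52 = 49
byte 8: 12 XOR 6a = 78
byte 9: 83 XOR 43 = c0
byte 10: 4e XOR 35 = 7b
byte 11: cc XOR b8 = 74
byte 12: 5a XOR b6 = ec
byte 13: 46 XOR 5e = 18

884f7dd4e0cb414978c07b74ec18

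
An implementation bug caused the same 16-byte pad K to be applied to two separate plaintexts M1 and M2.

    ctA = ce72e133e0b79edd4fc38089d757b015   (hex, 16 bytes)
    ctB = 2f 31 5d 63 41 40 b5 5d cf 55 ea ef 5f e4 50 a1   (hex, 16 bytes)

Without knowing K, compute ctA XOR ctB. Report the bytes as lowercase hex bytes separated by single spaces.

e1 43 bc 50 a1 f7 2b 80 80 96 6a 66 88 b3 e0 b4

ctA ⊕ ctB = (M1 ⊕ K) ⊕ (M2 ⊕ K) = M1 ⊕ M2 — the shared key cancels under XOR.
11001110 XOR 00101111 = 11100001
01110010 XOR 00110001 = 01000011
11100001 XOR 01011101 = 10111100
00110011 XOR 01100011 = 01010000
11100000 XOR 01000001 = 10100001
10110111 XOR 01000000 = 11110111
10011110 XOR 10110101 = 00101011
11011101 XOR 01011101 = 10000000
01001111 XOR 11001111 = 10000000
11000011 XOR 01010101 = 10010110
10000000 XOR 11101010 = 01101010
10001001 XOR 11101111 = 01100110
11010111 XOR 01011111 = 10001000
01010111 XOR 11100100 = 10110011
10110000 XOR 01010000 = 11100000
00010101 XOR 10100001 = 10110100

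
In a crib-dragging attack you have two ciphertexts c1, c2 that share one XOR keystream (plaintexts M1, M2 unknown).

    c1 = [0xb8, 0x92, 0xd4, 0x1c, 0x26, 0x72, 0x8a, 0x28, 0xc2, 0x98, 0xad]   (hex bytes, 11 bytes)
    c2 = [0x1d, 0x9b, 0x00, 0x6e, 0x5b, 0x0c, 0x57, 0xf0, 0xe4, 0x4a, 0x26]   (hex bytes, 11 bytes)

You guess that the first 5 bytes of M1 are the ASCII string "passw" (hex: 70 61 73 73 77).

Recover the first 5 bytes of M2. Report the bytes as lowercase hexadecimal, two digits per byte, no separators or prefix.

d568a7010a

First, c1 ⊕ c2 = (M1 ⊕ K) ⊕ (M2 ⊕ K) = M1 ⊕ M2, so the key drops out. Then M2 = (M1 ⊕ M2) ⊕ M1 over the first 5 bytes.
byte 0: (b8 xor 1d) xor 70 = a5 xor 70 = d5
byte 1: (92 xor 9b) xor 61 = 09 xor 61 = 68
byte 2: (d4 xor 00) xor 73 = d4 xor 73 = a7
byte 3: (1c xor 6e) xor 73 = 72 xor 73 = 01
byte 4: (26 xor 5b) xor 77 = 7d xor 77 = 0a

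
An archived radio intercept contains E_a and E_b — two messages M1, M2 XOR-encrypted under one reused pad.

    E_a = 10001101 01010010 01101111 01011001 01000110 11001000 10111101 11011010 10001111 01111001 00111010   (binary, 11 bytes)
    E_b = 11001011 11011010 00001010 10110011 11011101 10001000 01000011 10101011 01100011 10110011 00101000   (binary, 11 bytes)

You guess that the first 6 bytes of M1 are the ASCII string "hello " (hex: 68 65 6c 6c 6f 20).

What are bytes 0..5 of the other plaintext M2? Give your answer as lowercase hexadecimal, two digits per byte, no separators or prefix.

First, E_a ⊕ E_b = (M1 ⊕ K) ⊕ (M2 ⊕ K) = M1 ⊕ M2, so the key drops out. Then M2 = (M1 ⊕ M2) ⊕ M1 over the first 6 bytes.
byte 0: (8d XOR cb) XOR 68 = 46 XOR 68 = 2e
byte 1: (52 XOR da) XOR 65 = 88 XOR 65 = ed
byte 2: (6f XOR 0a) XOR 6c = 65 XOR 6c = 09
byte 3: (59 XOR b3) XOR 6c = ea XOR 6c = 86
byte 4: (46 XOR dd) XOR 6f = 9b XOR 6f = f4
byte 5: (c8 XOR 88) XOR 20 = 40 XOR 20 = 60

2eed0986f460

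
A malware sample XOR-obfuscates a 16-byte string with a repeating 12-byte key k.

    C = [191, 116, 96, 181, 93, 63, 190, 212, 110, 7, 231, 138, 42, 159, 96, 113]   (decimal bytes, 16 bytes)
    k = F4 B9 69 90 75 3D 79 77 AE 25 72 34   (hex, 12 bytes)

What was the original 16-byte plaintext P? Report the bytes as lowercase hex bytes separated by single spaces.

The 12-byte key repeats, so the effective keystream is f4 b9 69 90 75 3d 79 77 ae 25 72 34 f4 b9 69 90.
byte 0: bf ^ f4 = 4b
byte 1: 74 ^ b9 = cd
byte 2: 60 ^ 69 = 09
byte 3: b5 ^ 90 = 25
byte 4: 5d ^ 75 = 28
byte 5: 3f ^ 3d = 02
byte 6: be ^ 79 = c7
byte 7: d4 ^ 77 = a3
byte 8: 6e ^ ae = c0
byte 9: 07 ^ 25 = 22
byte 10: e7 ^ 72 = 95
byte 11: 8a ^ 34 = be
byte 12: 2a ^ f4 = de
byte 13: 9f ^ b9 = 26
byte 14: 60 ^ 69 = 09
byte 15: 71 ^ 90 = e1

4b cd 09 25 28 02 c7 a3 c0 22 95 be de 26 09 e1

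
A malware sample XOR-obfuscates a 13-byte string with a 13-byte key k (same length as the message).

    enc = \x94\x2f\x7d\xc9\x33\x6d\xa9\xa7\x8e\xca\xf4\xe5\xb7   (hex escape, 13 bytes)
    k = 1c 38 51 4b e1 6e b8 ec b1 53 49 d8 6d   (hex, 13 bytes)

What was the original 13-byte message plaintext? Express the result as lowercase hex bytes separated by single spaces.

88 17 2c 82 d2 03 11 4b 3f 99 bd 3d da

148 ^  28 = 136
 47 ^  56 =  23
125 ^  81 =  44
201 ^  75 = 130
 51 ^ 225 = 210
109 ^ 110 =   3
169 ^ 184 =  17
167 ^ 236 =  75
142 ^ 177 =  63
202 ^  83 = 153
244 ^  73 = 189
229 ^ 216 =  61
183 ^ 109 = 218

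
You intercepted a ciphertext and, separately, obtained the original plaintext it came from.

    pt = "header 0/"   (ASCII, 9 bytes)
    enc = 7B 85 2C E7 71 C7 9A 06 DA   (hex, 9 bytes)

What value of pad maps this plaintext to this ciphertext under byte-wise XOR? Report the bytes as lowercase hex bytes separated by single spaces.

Since enc = pt ⊕ pad, XORing both sides with pt gives pad = pt ⊕ enc.
byte 0: 68 xor 7b = 13
byte 1: 65 xor 85 = e0
byte 2: 61 xor 2c = 4d
byte 3: 64 xor e7 = 83
byte 4: 65 xor 71 = 14
byte 5: 72 xor c7 = b5
byte 6: 20 xor 9a = ba
byte 7: 30 xor 06 = 36
byte 8: 2f xor da = f5

13 e0 4d 83 14 b5 ba 36 f5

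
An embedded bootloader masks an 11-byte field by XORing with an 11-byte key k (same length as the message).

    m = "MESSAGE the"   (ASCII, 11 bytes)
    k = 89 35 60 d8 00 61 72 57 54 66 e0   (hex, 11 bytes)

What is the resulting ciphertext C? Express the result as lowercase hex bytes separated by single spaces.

c4 70 33 8b 41 26 37 77 20 0e 85

4d ⊕ 89 = c4
45 ⊕ 35 = 70
53 ⊕ 60 = 33
53 ⊕ d8 = 8b
41 ⊕ 00 = 41
47 ⊕ 61 = 26
45 ⊕ 72 = 37
20 ⊕ 57 = 77
74 ⊕ 54 = 20
68 ⊕ 66 = 0e
65 ⊕ e0 = 85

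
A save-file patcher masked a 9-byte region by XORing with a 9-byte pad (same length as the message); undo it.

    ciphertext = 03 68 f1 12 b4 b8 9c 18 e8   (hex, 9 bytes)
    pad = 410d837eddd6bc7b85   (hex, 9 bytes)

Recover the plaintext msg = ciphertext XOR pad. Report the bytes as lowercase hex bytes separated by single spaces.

XOR is its own inverse, so applying the key byte-wise gives the result directly.
byte 0: 00000011 ^ 01000001 = 01000010
byte 1: 01101000 ^ 00001101 = 01100101
byte 2: 11110001 ^ 10000011 = 01110010
byte 3: 00010010 ^ 01111110 = 01101100
byte 4: 10110100 ^ 11011101 = 01101001
byte 5: 10111000 ^ 11010110 = 01101110
byte 6: 10011100 ^ 10111100 = 00100000
byte 7: 00011000 ^ 01111011 = 01100011
byte 8: 11101000 ^ 10000101 = 01101101

42 65 72 6c 69 6e 20 63 6d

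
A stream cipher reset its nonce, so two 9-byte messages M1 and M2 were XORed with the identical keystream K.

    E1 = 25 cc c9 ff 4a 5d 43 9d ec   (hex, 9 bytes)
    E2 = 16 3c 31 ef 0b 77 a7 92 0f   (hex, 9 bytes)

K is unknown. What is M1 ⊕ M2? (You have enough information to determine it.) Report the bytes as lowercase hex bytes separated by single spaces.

33 f0 f8 10 41 2a e4 0f e3

E1 ⊕ E2 = (M1 ⊕ K) ⊕ (M2 ⊕ K) = M1 ⊕ M2 — the shared key cancels under XOR.
 37 XOR  22 =  51
204 XOR  60 = 240
201 XOR  49 = 248
255 XOR 239 =  16
 74 XOR  11 =  65
 93 XOR 119 =  42
 67 XOR 167 = 228
157 XOR 146 =  15
236 XOR  15 = 227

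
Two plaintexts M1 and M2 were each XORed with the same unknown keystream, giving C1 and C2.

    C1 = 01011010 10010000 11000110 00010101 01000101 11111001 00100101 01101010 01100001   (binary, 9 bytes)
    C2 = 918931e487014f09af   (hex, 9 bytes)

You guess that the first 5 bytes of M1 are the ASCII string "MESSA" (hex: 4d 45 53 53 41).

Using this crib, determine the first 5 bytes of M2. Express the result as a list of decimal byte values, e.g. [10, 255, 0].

First, C1 ⊕ C2 = (M1 ⊕ K) ⊕ (M2 ⊕ K) = M1 ⊕ M2, so the key drops out. Then M2 = (M1 ⊕ M2) ⊕ M1 over the first 5 bytes.
byte 0: (5a ⊕ 91) ⊕ 4d = cb ⊕ 4d = 86
byte 1: (90 ⊕ 89) ⊕ 45 = 19 ⊕ 45 = 5c
byte 2: (c6 ⊕ 31) ⊕ 53 = f7 ⊕ 53 = a4
byte 3: (15 ⊕ e4) ⊕ 53 = f1 ⊕ 53 = a2
byte 4: (45 ⊕ 87) ⊕ 41 = c2 ⊕ 41 = 83

[134, 92, 164, 162, 131]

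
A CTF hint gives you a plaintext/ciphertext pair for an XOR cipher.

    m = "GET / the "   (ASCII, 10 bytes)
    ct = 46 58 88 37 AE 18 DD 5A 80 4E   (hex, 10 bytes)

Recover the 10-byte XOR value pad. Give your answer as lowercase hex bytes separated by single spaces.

01 1d dc 17 81 38 a9 32 e5 6e

Since ct = m ⊕ pad, XORing both sides with m gives pad = m ⊕ ct.
byte 0: 47 ⊕ 46 = 01
byte 1: 45 ⊕ 58 = 1d
byte 2: 54 ⊕ 88 = dc
byte 3: 20 ⊕ 37 = 17
byte 4: 2f ⊕ ae = 81
byte 5: 20 ⊕ 18 = 38
byte 6: 74 ⊕ dd = a9
byte 7: 68 ⊕ 5a = 32
byte 8: 65 ⊕ 80 = e5
byte 9: 20 ⊕ 4e = 6e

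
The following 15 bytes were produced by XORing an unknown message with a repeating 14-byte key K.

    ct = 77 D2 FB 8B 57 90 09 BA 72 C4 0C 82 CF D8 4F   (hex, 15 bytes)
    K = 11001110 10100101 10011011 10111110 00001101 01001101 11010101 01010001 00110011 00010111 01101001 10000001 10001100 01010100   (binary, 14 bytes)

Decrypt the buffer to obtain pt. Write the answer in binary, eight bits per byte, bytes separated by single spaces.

10111001 01110111 01100000 00110101 01011010 11011101 11011100 11101011 01000001 11010011 01100101 00000011 01000011 10001100 10000001

The 14-byte key repeats, so the effective keystream is ce a5 9b be 0d 4d d5 51 33 17 69 81 8c 54 ce.
byte 0: 77 XOR ce = b9
byte 1: d2 XOR a5 = 77
byte 2: fb XOR 9b = 60
byte 3: 8b XOR be = 35
byte 4: 57 XOR 0d = 5a
byte 5: 90 XOR 4d = dd
byte 6: 09 XOR d5 = dc
byte 7: ba XOR 51 = eb
byte 8: 72 XOR 33 = 41
byte 9: c4 XOR 17 = d3
byte 10: 0c XOR 69 = 65
byte 11: 82 XOR 81 = 03
byte 12: cf XOR 8c = 43
byte 13: d8 XOR 54 = 8c
byte 14: 4f XOR ce = 81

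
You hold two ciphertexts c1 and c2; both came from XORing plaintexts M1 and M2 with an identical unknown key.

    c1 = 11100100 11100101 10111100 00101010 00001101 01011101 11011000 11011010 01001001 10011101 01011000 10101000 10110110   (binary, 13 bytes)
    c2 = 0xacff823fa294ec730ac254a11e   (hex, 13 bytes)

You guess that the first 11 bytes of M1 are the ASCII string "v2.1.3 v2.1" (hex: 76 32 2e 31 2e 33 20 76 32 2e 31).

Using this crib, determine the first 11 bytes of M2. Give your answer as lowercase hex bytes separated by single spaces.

First, c1 ⊕ c2 = (M1 ⊕ K) ⊕ (M2 ⊕ K) = M1 ⊕ M2, so the key drops out. Then M2 = (M1 ⊕ M2) ⊕ M1 over the first 11 bytes.
byte 0: (e4 XOR ac) XOR 76 = 48 XOR 76 = 3e
byte 1: (e5 XOR ff) XOR 32 = 1a XOR 32 = 28
byte 2: (bc XOR 82) XOR 2e = 3e XOR 2e = 10
byte 3: (2a XOR 3f) XOR 31 = 15 XOR 31 = 24
byte 4: (0d XOR a2) XOR 2e = af XOR 2e = 81
byte 5: (5d XOR 94) XOR 33 = c9 XOR 33 = fa
byte 6: (d8 XOR ec) XOR 20 = 34 XOR 20 = 14
byte 7: (da XOR 73) XOR 76 = a9 XOR 76 = df
byte 8: (49 XOR 0a) XOR 32 = 43 XOR 32 = 71
byte 9: (9d XOR c2) XOR 2e = 5f XOR 2e = 71
byte 10: (58 XOR 54) XOR 31 = 0c XOR 31 = 3d

3e 28 10 24 81 fa 14 df 71 71 3d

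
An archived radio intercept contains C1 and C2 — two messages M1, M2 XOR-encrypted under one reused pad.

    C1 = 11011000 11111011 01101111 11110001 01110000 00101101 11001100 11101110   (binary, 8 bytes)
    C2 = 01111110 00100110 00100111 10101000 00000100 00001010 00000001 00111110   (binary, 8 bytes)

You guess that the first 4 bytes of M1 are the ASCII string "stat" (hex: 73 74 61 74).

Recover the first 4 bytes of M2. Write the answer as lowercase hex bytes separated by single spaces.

d5 a9 29 2d

First, C1 ⊕ C2 = (M1 ⊕ K) ⊕ (M2 ⊕ K) = M1 ⊕ M2, so the key drops out. Then M2 = (M1 ⊕ M2) ⊕ M1 over the first 4 bytes.
byte 0: (d8 XOR 7e) XOR 73 = a6 XOR 73 = d5
byte 1: (fb XOR 26) XOR 74 = dd XOR 74 = a9
byte 2: (6f XOR 27) XOR 61 = 48 XOR 61 = 29
byte 3: (f1 XOR a8) XOR 74 = 59 XOR 74 = 2d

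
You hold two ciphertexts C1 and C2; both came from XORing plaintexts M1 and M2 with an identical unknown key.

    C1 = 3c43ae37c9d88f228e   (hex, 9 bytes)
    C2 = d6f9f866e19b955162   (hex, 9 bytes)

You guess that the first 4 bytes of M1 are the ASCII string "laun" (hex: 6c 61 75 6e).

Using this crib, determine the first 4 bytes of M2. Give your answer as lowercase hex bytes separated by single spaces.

First, C1 ⊕ C2 = (M1 ⊕ K) ⊕ (M2 ⊕ K) = M1 ⊕ M2, so the key drops out. Then M2 = (M1 ⊕ M2) ⊕ M1 over the first 4 bytes.
byte 0: (3c ^ d6) ^ 6c = ea ^ 6c = 86
byte 1: (43 ^ f9) ^ 61 = ba ^ 61 = db
byte 2: (ae ^ f8) ^ 75 = 56 ^ 75 = 23
byte 3: (37 ^ 66) ^ 6e = 51 ^ 6e = 3f

86 db 23 3f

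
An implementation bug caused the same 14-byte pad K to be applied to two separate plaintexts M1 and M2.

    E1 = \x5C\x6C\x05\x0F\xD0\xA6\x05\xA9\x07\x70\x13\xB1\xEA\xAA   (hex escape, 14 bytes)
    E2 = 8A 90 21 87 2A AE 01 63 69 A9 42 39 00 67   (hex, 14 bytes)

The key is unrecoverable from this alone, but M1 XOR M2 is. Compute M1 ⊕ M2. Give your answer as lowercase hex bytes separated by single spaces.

d6 fc 24 88 fa 08 04 ca 6e d9 51 88 ea cd

E1 ⊕ E2 = (M1 ⊕ K) ⊕ (M2 ⊕ K) = M1 ⊕ M2 — the shared key cancels under XOR.
5c ⊕ 8a = d6
6c ⊕ 90 = fc
05 ⊕ 21 = 24
0f ⊕ 87 = 88
d0 ⊕ 2a = fa
a6 ⊕ ae = 08
05 ⊕ 01 = 04
a9 ⊕ 63 = ca
07 ⊕ 69 = 6e
70 ⊕ a9 = d9
13 ⊕ 42 = 51
b1 ⊕ 39 = 88
ea ⊕ 00 = ea
aa ⊕ 67 = cd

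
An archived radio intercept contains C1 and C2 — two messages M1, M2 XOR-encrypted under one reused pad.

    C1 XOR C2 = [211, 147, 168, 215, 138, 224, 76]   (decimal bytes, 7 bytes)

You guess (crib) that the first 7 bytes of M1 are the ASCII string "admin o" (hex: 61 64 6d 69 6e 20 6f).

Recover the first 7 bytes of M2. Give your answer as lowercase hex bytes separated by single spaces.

Since C1 ⊕ C2 = M1 ⊕ M2, XORing with the guessed M1 bytes yields the corresponding M2 bytes: M2 = (C1 ⊕ C2) ⊕ M1.
d3 ⊕ 61 = b2
93 ⊕ 64 = f7
a8 ⊕ 6d = c5
d7 ⊕ 69 = be
8a ⊕ 6e = e4
e0 ⊕ 20 = c0
4c ⊕ 6f = 23

b2 f7 c5 be e4 c0 23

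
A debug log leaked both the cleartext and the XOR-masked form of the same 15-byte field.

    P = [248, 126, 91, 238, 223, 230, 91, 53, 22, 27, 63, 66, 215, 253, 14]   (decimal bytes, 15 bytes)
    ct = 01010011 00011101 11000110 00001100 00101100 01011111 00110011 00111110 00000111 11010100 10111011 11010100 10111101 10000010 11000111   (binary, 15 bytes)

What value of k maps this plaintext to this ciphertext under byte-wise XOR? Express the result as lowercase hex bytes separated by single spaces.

Since ct = P ⊕ k, XORing both sides with P gives k = P ⊕ ct.
248 ^  83 = 171
126 ^  29 =  99
 91 ^ 198 = 157
238 ^  12 = 226
223 ^  44 = 243
230 ^  95 = 185
 91 ^  51 = 104
 53 ^  62 =  11
 22 ^   7 =  17
 27 ^ 212 = 207
 63 ^ 187 = 132
 66 ^ 212 = 150
215 ^ 189 = 106
253 ^ 130 = 127
 14 ^ 199 = 201

ab 63 9d e2 f3 b9 68 0b 11 cf 84 96 6a 7f c9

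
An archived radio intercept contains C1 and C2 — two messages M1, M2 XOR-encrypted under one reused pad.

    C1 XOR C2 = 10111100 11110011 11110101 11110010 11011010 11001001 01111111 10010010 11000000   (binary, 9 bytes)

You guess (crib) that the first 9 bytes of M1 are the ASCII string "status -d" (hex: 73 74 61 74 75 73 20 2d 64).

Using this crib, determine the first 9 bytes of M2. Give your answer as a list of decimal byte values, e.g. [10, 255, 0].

Since C1 ⊕ C2 = M1 ⊕ M2, XORing with the guessed M1 bytes yields the corresponding M2 bytes: M2 = (C1 ⊕ C2) ⊕ M1.
byte 0: 188 XOR 115 = 207
byte 1: 243 XOR 116 = 135
byte 2: 245 XOR  97 = 148
byte 3: 242 XOR 116 = 134
byte 4: 218 XOR 117 = 175
byte 5: 201 XOR 115 = 186
byte 6: 127 XOR  32 =  95
byte 7: 146 XOR  45 = 191
byte 8: 192 XOR 100 = 164

[207, 135, 148, 134, 175, 186, 95, 191, 164]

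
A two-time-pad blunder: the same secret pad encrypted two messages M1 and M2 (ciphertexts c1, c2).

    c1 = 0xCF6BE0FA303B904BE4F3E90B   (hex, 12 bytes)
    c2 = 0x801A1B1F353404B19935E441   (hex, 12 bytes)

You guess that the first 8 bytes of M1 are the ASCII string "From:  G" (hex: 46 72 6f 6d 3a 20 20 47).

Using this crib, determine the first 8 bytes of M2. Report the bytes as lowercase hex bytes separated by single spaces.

First, c1 ⊕ c2 = (M1 ⊕ K) ⊕ (M2 ⊕ K) = M1 ⊕ M2, so the key drops out. Then M2 = (M1 ⊕ M2) ⊕ M1 over the first 8 bytes.
byte 0: (cf xor 80) xor 46 = 4f xor 46 = 09
byte 1: (6b xor 1a) xor 72 = 71 xor 72 = 03
byte 2: (e0 xor 1b) xor 6f = fb xor 6f = 94
byte 3: (fa xor 1f) xor 6d = e5 xor 6d = 88
byte 4: (30 xor 35) xor 3a = 05 xor 3a = 3f
byte 5: (3b xor 34) xor 20 = 0f xor 20 = 2f
byte 6: (90 xor 04) xor 20 = 94 xor 20 = b4
byte 7: (4b xor b1) xor 47 = fa xor 47 = bd

09 03 94 88 3f 2f b4 bd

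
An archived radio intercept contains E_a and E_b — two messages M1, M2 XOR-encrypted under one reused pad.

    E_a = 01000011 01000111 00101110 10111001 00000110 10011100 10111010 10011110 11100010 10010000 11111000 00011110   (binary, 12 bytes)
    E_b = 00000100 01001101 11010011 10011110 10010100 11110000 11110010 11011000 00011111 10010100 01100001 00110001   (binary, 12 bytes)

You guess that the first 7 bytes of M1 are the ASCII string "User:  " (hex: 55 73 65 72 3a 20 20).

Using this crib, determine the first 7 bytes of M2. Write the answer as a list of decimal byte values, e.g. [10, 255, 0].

First, E_a ⊕ E_b = (M1 ⊕ K) ⊕ (M2 ⊕ K) = M1 ⊕ M2, so the key drops out. Then M2 = (M1 ⊕ M2) ⊕ M1 over the first 7 bytes.
byte 0: (43 xor 04) xor 55 = 47 xor 55 = 12
byte 1: (47 xor 4d) xor 73 = 0a xor 73 = 79
byte 2: (2e xor d3) xor 65 = fd xor 65 = 98
byte 3: (b9 xor 9e) xor 72 = 27 xor 72 = 55
byte 4: (06 xor 94) xor 3a = 92 xor 3a = a8
byte 5: (9c xor f0) xor 20 = 6c xor 20 = 4c
byte 6: (ba xor f2) xor 20 = 48 xor 20 = 68

[18, 121, 152, 85, 168, 76, 104]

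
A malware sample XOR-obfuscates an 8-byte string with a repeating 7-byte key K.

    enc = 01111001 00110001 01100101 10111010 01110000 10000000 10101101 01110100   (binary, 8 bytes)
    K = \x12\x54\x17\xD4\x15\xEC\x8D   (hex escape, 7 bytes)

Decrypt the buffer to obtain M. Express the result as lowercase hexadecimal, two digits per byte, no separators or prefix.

The 7-byte key repeats, so the effective keystream is 12 54 17 d4 15 ec 8d 12.
byte 0: 79 xor 12 = 6b
byte 1: 31 xor 54 = 65
byte 2: 65 xor 17 = 72
byte 3: ba xor d4 = 6e
byte 4: 70 xor 15 = 65
byte 5: 80 xor ec = 6c
byte 6: ad xor 8d = 20
byte 7: 74 xor 12 = 66

6b65726e656c2066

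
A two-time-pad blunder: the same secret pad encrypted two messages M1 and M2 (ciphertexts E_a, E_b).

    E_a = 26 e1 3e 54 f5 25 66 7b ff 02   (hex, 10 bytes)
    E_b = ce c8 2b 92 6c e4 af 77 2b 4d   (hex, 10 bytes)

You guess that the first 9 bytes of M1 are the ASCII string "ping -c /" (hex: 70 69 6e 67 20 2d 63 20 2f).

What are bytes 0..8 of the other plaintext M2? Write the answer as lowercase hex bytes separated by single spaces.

98 40 7b a1 b9 ec aa 2c fb

First, E_a ⊕ E_b = (M1 ⊕ K) ⊕ (M2 ⊕ K) = M1 ⊕ M2, so the key drops out. Then M2 = (M1 ⊕ M2) ⊕ M1 over the first 9 bytes.
byte 0: (26 xor ce) xor 70 = e8 xor 70 = 98
byte 1: (e1 xor c8) xor 69 = 29 xor 69 = 40
byte 2: (3e xor 2b) xor 6e = 15 xor 6e = 7b
byte 3: (54 xor 92) xor 67 = c6 xor 67 = a1
byte 4: (f5 xor 6c) xor 20 = 99 xor 20 = b9
byte 5: (25 xor e4) xor 2d = c1 xor 2d = ec
byte 6: (66 xor af) xor 63 = c9 xor 63 = aa
byte 7: (7b xor 77) xor 20 = 0c xor 20 = 2c
byte 8: (ff xor 2b) xor 2f = d4 xor 2f = fb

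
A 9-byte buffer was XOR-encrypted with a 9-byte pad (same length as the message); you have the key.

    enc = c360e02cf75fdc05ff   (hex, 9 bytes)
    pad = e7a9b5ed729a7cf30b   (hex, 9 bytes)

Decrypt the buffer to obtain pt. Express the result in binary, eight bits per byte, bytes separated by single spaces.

XOR is its own inverse, so applying the key byte-wise gives the result directly.
c3 ⊕ e7 = 24
60 ⊕ a9 = c9
e0 ⊕ b5 = 55
2c ⊕ ed = c1
f7 ⊕ 72 = 85
5f ⊕ 9a = c5
dc ⊕ 7c = a0
05 ⊕ f3 = f6
ff ⊕ 0b = f4

00100100 11001001 01010101 11000001 10000101 11000101 10100000 11110110 11110100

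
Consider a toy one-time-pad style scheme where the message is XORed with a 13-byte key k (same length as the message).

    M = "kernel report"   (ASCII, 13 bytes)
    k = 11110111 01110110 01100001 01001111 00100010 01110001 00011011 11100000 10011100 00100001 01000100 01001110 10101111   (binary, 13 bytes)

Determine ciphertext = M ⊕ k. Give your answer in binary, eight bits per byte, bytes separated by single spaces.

6b ^ f7 = 9c
65 ^ 76 = 13
72 ^ 61 = 13
6e ^ 4f = 21
65 ^ 22 = 47
6c ^ 71 = 1d
20 ^ 1b = 3b
72 ^ e0 = 92
65 ^ 9c = f9
70 ^ 21 = 51
6f ^ 44 = 2b
72 ^ 4e = 3c
74 ^ af = db

10011100 00010011 00010011 00100001 01000111 00011101 00111011 10010010 11111001 01010001 00101011 00111100 11011011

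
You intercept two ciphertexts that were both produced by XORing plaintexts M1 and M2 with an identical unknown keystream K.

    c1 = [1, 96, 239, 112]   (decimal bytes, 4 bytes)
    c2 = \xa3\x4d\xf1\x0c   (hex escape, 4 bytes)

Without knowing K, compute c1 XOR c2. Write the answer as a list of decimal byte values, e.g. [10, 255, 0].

[162, 45, 30, 124]

c1 ⊕ c2 = (M1 ⊕ K) ⊕ (M2 ⊕ K) = M1 ⊕ M2 — the shared key cancels under XOR.
01 xor a3 = a2
60 xor 4d = 2d
ef xor f1 = 1e
70 xor 0c = 7c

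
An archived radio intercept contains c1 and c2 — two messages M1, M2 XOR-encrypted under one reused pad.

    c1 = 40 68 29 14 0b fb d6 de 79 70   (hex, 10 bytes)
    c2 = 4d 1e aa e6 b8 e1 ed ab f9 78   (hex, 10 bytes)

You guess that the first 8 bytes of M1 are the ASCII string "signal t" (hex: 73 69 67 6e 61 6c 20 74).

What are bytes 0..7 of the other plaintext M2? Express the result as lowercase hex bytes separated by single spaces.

First, c1 ⊕ c2 = (M1 ⊕ K) ⊕ (M2 ⊕ K) = M1 ⊕ M2, so the key drops out. Then M2 = (M1 ⊕ M2) ⊕ M1 over the first 8 bytes.
byte 0: (40 xor 4d) xor 73 = 0d xor 73 = 7e
byte 1: (68 xor 1e) xor 69 = 76 xor 69 = 1f
byte 2: (29 xor aa) xor 67 = 83 xor 67 = e4
byte 3: (14 xor e6) xor 6e = f2 xor 6e = 9c
byte 4: (0b xor b8) xor 61 = b3 xor 61 = d2
byte 5: (fb xor e1) xor 6c = 1a xor 6c = 76
byte 6: (d6 xor ed) xor 20 = 3b xor 20 = 1b
byte 7: (de xor ab) xor 74 = 75 xor 74 = 01

7e 1f e4 9c d2 76 1b 01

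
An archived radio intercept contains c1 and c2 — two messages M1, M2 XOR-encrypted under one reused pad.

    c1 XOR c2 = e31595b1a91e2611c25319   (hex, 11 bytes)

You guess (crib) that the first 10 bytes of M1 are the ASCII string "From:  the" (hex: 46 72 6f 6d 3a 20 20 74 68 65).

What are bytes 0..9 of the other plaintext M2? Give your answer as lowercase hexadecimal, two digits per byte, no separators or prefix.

Since c1 ⊕ c2 = M1 ⊕ M2, XORing with the guessed M1 bytes yields the corresponding M2 bytes: M2 = (c1 ⊕ c2) ⊕ M1.
e3 xor 46 = a5
15 xor 72 = 67
95 xor 6f = fa
b1 xor 6d = dc
a9 xor 3a = 93
1e xor 20 = 3e
26 xor 20 = 06
11 xor 74 = 65
c2 xor 68 = aa
53 xor 65 = 36

a567fadc933e0665aa36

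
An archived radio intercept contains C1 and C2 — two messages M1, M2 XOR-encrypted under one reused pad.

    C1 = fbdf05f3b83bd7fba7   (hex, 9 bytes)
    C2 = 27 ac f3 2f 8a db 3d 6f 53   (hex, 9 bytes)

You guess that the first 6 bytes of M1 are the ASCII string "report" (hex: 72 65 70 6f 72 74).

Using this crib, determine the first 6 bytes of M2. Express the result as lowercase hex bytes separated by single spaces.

ae 16 86 b3 40 94

First, C1 ⊕ C2 = (M1 ⊕ K) ⊕ (M2 ⊕ K) = M1 ⊕ M2, so the key drops out. Then M2 = (M1 ⊕ M2) ⊕ M1 over the first 6 bytes.
byte 0: (fb xor 27) xor 72 = dc xor 72 = ae
byte 1: (df xor ac) xor 65 = 73 xor 65 = 16
byte 2: (05 xor f3) xor 70 = f6 xor 70 = 86
byte 3: (f3 xor 2f) xor 6f = dc xor 6f = b3
byte 4: (b8 xor 8a) xor 72 = 32 xor 72 = 40
byte 5: (3b xor db) xor 74 = e0 xor 74 = 94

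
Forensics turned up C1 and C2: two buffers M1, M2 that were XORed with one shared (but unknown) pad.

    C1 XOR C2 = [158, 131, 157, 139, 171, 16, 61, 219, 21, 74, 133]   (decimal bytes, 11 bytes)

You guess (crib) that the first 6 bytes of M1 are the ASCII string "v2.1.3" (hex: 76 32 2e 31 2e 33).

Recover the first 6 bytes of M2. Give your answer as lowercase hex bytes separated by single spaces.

Since C1 ⊕ C2 = M1 ⊕ M2, XORing with the guessed M1 bytes yields the corresponding M2 bytes: M2 = (C1 ⊕ C2) ⊕ M1.
10011110 ^ 01110110 = 11101000
10000011 ^ 00110010 = 10110001
10011101 ^ 00101110 = 10110011
10001011 ^ 00110001 = 10111010
10101011 ^ 00101110 = 10000101
00010000 ^ 00110011 = 00100011

e8 b1 b3 ba 85 23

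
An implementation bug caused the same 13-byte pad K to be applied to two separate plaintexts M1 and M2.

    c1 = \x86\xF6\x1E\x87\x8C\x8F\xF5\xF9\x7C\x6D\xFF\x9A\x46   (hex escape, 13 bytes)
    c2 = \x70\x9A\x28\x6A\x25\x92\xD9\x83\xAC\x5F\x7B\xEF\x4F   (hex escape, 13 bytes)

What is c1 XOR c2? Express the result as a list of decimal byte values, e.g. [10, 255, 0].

c1 ⊕ c2 = (M1 ⊕ K) ⊕ (M2 ⊕ K) = M1 ⊕ M2 — the shared key cancels under XOR.
134 xor 112 = 246
246 xor 154 = 108
 30 xor  40 =  54
135 xor 106 = 237
140 xor  37 = 169
143 xor 146 =  29
245 xor 217 =  44
249 xor 131 = 122
124 xor 172 = 208
109 xor  95 =  50
255 xor 123 = 132
154 xor 239 = 117
 70 xor  79 =   9

[246, 108, 54, 237, 169, 29, 44, 122, 208, 50, 132, 117, 9]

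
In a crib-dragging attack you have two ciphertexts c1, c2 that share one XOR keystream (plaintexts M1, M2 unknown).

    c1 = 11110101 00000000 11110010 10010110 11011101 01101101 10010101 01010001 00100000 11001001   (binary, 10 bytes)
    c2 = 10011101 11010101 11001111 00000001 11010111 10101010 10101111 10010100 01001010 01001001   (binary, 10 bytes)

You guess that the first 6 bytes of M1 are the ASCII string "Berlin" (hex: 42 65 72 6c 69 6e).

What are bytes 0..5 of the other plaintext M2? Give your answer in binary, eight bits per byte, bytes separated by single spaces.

First, c1 ⊕ c2 = (M1 ⊕ K) ⊕ (M2 ⊕ K) = M1 ⊕ M2, so the key drops out. Then M2 = (M1 ⊕ M2) ⊕ M1 over the first 6 bytes.
byte 0: (f5 xor 9d) xor 42 = 68 xor 42 = 2a
byte 1: (00 xor d5) xor 65 = d5 xor 65 = b0
byte 2: (f2 xor cf) xor 72 = 3d xor 72 = 4f
byte 3: (96 xor 01) xor 6c = 97 xor 6c = fb
byte 4: (dd xor d7) xor 69 = 0a xor 69 = 63
byte 5: (6d xor aa) xor 6e = c7 xor 6e = a9

00101010 10110000 01001111 11111011 01100011 10101001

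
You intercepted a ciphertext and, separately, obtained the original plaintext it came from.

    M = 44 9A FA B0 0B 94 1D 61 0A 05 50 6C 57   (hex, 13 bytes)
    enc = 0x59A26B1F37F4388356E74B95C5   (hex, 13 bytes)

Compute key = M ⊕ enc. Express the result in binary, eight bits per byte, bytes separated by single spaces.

00011101 00111000 10010001 10101111 00111100 01100000 00100101 11100010 01011100 11100010 00011011 11111001 10010010

Since enc = M ⊕ key, XORing both sides with M gives key = M ⊕ enc.
44 XOR 59 = 1d
9a XOR a2 = 38
fa XOR 6b = 91
b0 XOR 1f = af
0b XOR 37 = 3c
94 XOR f4 = 60
1d XOR 38 = 25
61 XOR 83 = e2
0a XOR 56 = 5c
05 XOR e7 = e2
50 XOR 4b = 1b
6c XOR 95 = f9
57 XOR c5 = 92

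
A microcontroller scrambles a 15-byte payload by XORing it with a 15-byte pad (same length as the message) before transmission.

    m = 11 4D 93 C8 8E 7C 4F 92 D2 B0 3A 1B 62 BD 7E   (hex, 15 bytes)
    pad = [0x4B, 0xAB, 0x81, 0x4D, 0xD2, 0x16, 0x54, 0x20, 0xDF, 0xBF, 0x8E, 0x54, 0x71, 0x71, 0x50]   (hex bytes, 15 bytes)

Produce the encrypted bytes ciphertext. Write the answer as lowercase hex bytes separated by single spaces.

5a e6 12 85 5c 6a 1b b2 0d 0f b4 4f 13 cc 2e

11 XOR 4b = 5a
4d XOR ab = e6
93 XOR 81 = 12
c8 XOR 4d = 85
8e XOR d2 = 5c
7c XOR 16 = 6a
4f XOR 54 = 1b
92 XOR 20 = b2
d2 XOR df = 0d
b0 XOR bf = 0f
3a XOR 8e = b4
1b XOR 54 = 4f
62 XOR 71 = 13
bd XOR 71 = cc
7e XOR 50 = 2e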